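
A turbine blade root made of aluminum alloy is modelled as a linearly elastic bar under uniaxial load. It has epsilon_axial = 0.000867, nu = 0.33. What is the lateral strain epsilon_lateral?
Model: a linearly elastic bar under uniaxial load, so epsilon_lateral = -nu·epsilon_axial.
Substitute:
  epsilon_lateral = -(0.33 × 0.000867)
  epsilon_lateral = -0.0002861
Final answer: epsilon_lateral = -0.0002861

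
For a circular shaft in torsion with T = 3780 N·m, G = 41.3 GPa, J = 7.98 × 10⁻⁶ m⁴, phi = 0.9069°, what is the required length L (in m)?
Model: a circular shaft in torsion, so phi = (T·L) / (G·J).
Solve for L: L = (phi·G·J) / T.
Convert to SI units:
  G = 41.3 GPa = 4.13 × 10¹⁰ Pa
  phi = 0.9069° = 0.01583 rad
Substitute:
  L = (0.01583 × (4.13 × 10¹⁰) × (7.98 × 10⁻⁶)) / 3780
  L = 1.38 m
Final answer: L = 1.38 m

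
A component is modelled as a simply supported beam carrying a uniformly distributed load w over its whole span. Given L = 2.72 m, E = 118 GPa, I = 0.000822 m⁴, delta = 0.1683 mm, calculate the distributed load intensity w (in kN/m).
Model: a simply supported beam carrying a uniformly distributed load w over its whole span, so delta = (5·w·L^4) / (384·E·I).
Solve for w: w = (384·delta·E·I) / (5·L^4).
Convert to SI units:
  E = 118 GPa = 1.18 × 10¹¹ Pa
  delta = 0.1683 mm = 0.0001683 m
Substitute:
  w = (384 × 0.0001683 × (1.18 × 10¹¹) × 0.000822) / (5 × 2.72^4)
  w = 22900 N/m
Convert: w = 22900 N/m = 22.9 kN/m
Final answer: w = 22.9 kN/m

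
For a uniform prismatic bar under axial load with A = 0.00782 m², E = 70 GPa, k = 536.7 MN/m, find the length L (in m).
Model: a uniform prismatic bar under axial load, so k = (A·E) / L.
Solve for L: L = (A·E) / k.
Convert to SI units:
  E = 70 GPa = 7 × 10¹⁰ Pa
  k = 536.7 MN/m = 5.367 × 10⁸ N/m
Substitute:
  L = (0.00782 × (7 × 10¹⁰)) / (5.367 × 10⁸)
  L = 1.02 m
Final answer: L = 1.02 m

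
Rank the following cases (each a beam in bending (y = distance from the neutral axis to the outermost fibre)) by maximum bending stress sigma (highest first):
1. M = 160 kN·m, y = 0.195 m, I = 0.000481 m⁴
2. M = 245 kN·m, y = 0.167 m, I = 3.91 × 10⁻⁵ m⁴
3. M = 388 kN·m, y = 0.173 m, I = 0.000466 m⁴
Model: a beam in bending (y = distance from the neutral axis to the outermost fibre), so sigma = (M·y) / I (SI units).
  Case 1: sigma = (160000 × 0.195) / 0.000481 = 6.486 × 10⁷ Pa = 64.86 MPa
  Case 2: sigma = (245000 × 0.167) / (3.91 × 10⁻⁵) = 1.046 × 10⁹ Pa = 1046 MPa
  Case 3: sigma = (388000 × 0.173) / 0.000466 = 1.44 × 10⁸ Pa = 144 MPa
Ordering: 1046 MPa (case 2) > 144 MPa (case 3) > 64.86 MPa (case 1)
Final answer: 2, 3, 1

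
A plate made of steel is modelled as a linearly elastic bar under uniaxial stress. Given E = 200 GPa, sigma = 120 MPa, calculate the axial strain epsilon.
Model: a linearly elastic bar under uniaxial stress, so sigma = E·epsilon.
Solve for epsilon: epsilon = sigma / E.
Convert to SI units:
  E = 200 GPa = 2 × 10¹¹ Pa
  sigma = 120 MPa = 1.2 × 10⁸ Pa
Substitute:
  epsilon = (1.2 × 10⁸) / (2 × 10¹¹)
  epsilon = 0.0006
Final answer: epsilon = 0.0006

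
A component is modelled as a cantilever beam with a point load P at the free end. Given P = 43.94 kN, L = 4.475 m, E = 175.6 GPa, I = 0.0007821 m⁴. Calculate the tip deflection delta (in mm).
Model: a cantilever beam with a point load P at the free end, so delta = (P·L^3) / (3·E·I).
Convert to SI units:
  P = 43.94 kN = 43940 N
  E = 175.6 GPa = 1.756 × 10¹¹ Pa
Substitute:
  delta = (43940 × 4.475^3) / (3 × (1.756 × 10¹¹) × 0.0007821)
  delta = 0.009557 m
Convert: delta = 0.009557 m = 9.557 mm
Final answer: delta = 9.557 mm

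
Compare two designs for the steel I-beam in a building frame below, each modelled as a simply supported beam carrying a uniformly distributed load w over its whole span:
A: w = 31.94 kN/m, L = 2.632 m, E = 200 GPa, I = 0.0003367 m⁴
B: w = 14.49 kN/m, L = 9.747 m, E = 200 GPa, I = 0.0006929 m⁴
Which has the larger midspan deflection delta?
Model: a simply supported beam carrying a uniformly distributed load w over its whole span, so delta = (5·w·L^4) / (384·E·I) (SI units).
  A: delta = (5 × 31940 × 2.632^4) / (384 × (2 × 10¹¹) × 0.0003367) = 0.0002964 m = 0.2964 mm
  B: delta = (5 × 14490 × 9.747^4) / (384 × (2 × 10¹¹) × 0.0006929) = 0.01229 m = 12.29 mm
12.29 mm > 0.2964 mm, so B is larger.
Final answer: B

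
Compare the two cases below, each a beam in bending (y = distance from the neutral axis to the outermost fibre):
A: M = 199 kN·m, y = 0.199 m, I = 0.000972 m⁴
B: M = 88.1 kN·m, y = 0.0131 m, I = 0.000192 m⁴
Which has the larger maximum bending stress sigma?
Model: a beam in bending (y = distance from the neutral axis to the outermost fibre), so sigma = (M·y) / I (SI units).
  A: sigma = (199000 × 0.199) / 0.000972 = 4.074 × 10⁷ Pa = 40.74 MPa
  B: sigma = (88100 × 0.0131) / 0.000192 = 6.011 × 10⁶ Pa = 6.011 MPa
40.74 MPa > 6.011 MPa, so A is larger.
Final answer: A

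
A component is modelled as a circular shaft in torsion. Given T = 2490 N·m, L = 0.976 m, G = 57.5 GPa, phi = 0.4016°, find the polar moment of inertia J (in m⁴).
Model: a circular shaft in torsion, so phi = (T·L) / (G·J).
Solve for J: J = (T·L) / (phi·G).
Convert to SI units:
  G = 57.5 GPa = 5.75 × 10¹⁰ Pa
  phi = 0.4016° = 0.007009 rad
Substitute:
  J = (2490 × 0.976) / (0.007009 × (5.75 × 10¹⁰))
  J = 6.03 × 10⁻⁶ m⁴
Final answer: J = 6.03 × 10⁻⁶ m⁴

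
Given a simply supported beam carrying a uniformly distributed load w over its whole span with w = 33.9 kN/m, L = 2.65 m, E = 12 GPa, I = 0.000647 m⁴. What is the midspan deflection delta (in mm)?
Model: a simply supported beam carrying a uniformly distributed load w over its whole span, so delta = (5·w·L^4) / (384·E·I).
Convert to SI units:
  w = 33.9 kN/m = 33900 N/m
  E = 12 GPa = 1.2 × 10¹⁰ Pa
Substitute:
  delta = (5 × 33900 × 2.65^4) / (384 × (1.2 × 10¹⁰) × 0.000647)
  delta = 0.002804 m
Convert: delta = 0.002804 m = 2.804 mm
Final answer: delta = 2.804 mm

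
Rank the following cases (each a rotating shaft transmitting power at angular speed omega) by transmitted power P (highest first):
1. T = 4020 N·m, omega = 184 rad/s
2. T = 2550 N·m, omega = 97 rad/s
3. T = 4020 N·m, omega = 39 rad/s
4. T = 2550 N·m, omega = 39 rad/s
Model: a rotating shaft transmitting power at angular speed omega, so P = T·omega (SI units).
  Case 1: P = 4020 × 184 = 739700 W = 739.7 kW
  Case 2: P = 2550 × 97 = 247400 W = 247.4 kW
  Case 3: P = 4020 × 39 = 156800 W = 156.8 kW
  Case 4: P = 2550 × 39 = 99450 W = 99.45 kW
Ordering: 739.7 kW (case 1) > 247.4 kW (case 2) > 156.8 kW (case 3) > 99.45 kW (case 4)
Final answer: 1, 2, 3, 4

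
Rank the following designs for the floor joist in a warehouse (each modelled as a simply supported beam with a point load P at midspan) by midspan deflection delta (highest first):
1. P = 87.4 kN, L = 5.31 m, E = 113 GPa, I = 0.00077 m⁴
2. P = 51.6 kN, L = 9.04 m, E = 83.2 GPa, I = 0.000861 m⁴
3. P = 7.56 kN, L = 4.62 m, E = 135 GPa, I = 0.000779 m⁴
Model: a simply supported beam with a point load P at midspan, so delta = (P·L^3) / (48·E·I) (SI units).
  Case 1: delta = (87400 × 5.31^3) / (48 × (1.13 × 10¹¹) × 0.00077) = 0.003133 m = 3.133 mm
  Case 2: delta = (51600 × 9.04^3) / (48 × (8.32 × 10¹⁰) × 0.000861) = 0.01109 m = 11.09 mm
  Case 3: delta = (7560 × 4.62^3) / (48 × (1.35 × 10¹¹) × 0.000779) = 0.0001477 m = 0.1477 mm
Ordering: 11.09 mm (case 2) > 3.133 mm (case 1) > 0.1477 mm (case 3)
Final answer: 2, 1, 3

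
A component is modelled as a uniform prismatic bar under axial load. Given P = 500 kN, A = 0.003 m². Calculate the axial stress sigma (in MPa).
Model: a uniform prismatic bar under axial load, so sigma = P / A.
Convert to SI units:
  P = 500 kN = 500000 N
Substitute:
  sigma = 500000 / 0.003
  sigma = 1.667 × 10⁸ Pa
Convert: sigma = 1.667 × 10⁸ Pa = 166.7 MPa
Final answer: sigma = 166.7 MPa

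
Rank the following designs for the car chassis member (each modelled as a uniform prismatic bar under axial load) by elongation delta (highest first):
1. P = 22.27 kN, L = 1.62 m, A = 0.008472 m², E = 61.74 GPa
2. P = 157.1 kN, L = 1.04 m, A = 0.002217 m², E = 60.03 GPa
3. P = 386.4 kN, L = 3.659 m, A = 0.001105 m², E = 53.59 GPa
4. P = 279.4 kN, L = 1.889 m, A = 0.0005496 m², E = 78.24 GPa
Model: a uniform prismatic bar under axial load, so delta = (P·L) / (A·E) (SI units).
  Case 1: delta = (22270 × 1.62) / (0.008472 × (6.174 × 10¹⁰)) = 6.897 × 10⁻⁵ m = 0.06897 mm
  Case 2: delta = (157100 × 1.04) / (0.002217 × (6.003 × 10¹⁰)) = 0.001228 m = 1.228 mm
  Case 3: delta = (386400 × 3.659) / (0.001105 × (5.359 × 10¹⁰)) = 0.02388 m = 23.88 mm
  Case 4: delta = (279400 × 1.889) / (0.0005496 × (7.824 × 10¹⁰)) = 0.01227 m = 12.27 mm
Ordering: 23.88 mm (case 3) > 12.27 mm (case 4) > 1.228 mm (case 2) > 0.06897 mm (case 1)
Final answer: 3, 4, 2, 1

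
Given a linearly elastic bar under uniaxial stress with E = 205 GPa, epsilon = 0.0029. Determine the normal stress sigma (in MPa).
Model: a linearly elastic bar under uniaxial stress, so sigma = E·epsilon.
Convert to SI units:
  E = 205 GPa = 2.05 × 10¹¹ Pa
Substitute:
  sigma = (2.05 × 10¹¹) × 0.0029
  sigma = 5.945 × 10⁸ Pa
Convert: sigma = 5.945 × 10⁸ Pa = 594.5 MPa
Final answer: sigma = 594.5 MPa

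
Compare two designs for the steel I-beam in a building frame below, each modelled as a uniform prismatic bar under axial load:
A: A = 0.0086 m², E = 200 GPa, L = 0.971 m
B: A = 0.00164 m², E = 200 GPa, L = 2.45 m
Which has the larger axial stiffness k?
Model: a uniform prismatic bar under axial load, so k = (A·E) / L (SI units).
  A: k = (0.0086 × (2 × 10¹¹)) / 0.971 = 1.771 × 10⁹ N/m = 1771 MN/m
  B: k = (0.00164 × (2 × 10¹¹)) / 2.45 = 1.339 × 10⁸ N/m = 133.9 MN/m
1771 MN/m > 133.9 MN/m, so A is larger.
Final answer: A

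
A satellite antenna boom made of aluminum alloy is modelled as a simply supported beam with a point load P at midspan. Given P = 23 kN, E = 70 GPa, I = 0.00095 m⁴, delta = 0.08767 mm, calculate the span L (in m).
Model: a simply supported beam with a point load P at midspan, so delta = (P·L^3) / (48·E·I).
Solve for L: L = ((48·delta·E·I) / P)^(1/3).
Convert to SI units:
  P = 23 kN = 23000 N
  E = 70 GPa = 7 × 10¹⁰ Pa
  delta = 0.08767 mm = 8.767 × 10⁻⁵ m
Substitute:
  L = ((48 × (8.767 × 10⁻⁵) × (7 × 10¹⁰) × 0.00095) / 23000)^(1/3)
  L = 2.3 m
Final answer: L = 2.3 m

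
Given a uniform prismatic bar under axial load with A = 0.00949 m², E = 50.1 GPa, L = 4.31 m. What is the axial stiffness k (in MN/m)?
Model: a uniform prismatic bar under axial load, so k = (A·E) / L.
Convert to SI units:
  E = 50.1 GPa = 5.01 × 10¹⁰ Pa
Substitute:
  k = (0.00949 × (5.01 × 10¹⁰)) / 4.31
  k = 1.103 × 10⁸ N/m
Convert: k = 1.103 × 10⁸ N/m = 110.3 MN/m
Final answer: k = 110.3 MN/m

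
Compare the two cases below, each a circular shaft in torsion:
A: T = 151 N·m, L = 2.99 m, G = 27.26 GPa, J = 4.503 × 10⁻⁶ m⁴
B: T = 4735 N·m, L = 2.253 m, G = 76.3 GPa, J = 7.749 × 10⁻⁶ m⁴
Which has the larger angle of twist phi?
Model: a circular shaft in torsion, so phi = (T·L) / (G·J) (SI units).
  A: phi = (151 × 2.99) / ((2.726 × 10¹⁰) × (4.503 × 10⁻⁶)) = 0.003678 rad = 0.2107°
  B: phi = (4735 × 2.253) / ((7.63 × 10¹⁰) × (7.749 × 10⁻⁶)) = 0.01804 rad = 1.034°
1.034° > 0.2107°, so B is larger.
Final answer: B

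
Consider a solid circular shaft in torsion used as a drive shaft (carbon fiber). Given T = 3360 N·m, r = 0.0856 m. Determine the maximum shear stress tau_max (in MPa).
Model: a solid circular shaft in torsion, so tau_max = (2·T) / (π·r^3).
Substitute:
  tau_max = (2 × 3360) / (π × 0.0856^3)
  tau_max = 3.41 × 10⁶ Pa
Convert: tau_max = 3.41 × 10⁶ Pa = 3.41 MPa
Final answer: tau_max = 3.41 MPa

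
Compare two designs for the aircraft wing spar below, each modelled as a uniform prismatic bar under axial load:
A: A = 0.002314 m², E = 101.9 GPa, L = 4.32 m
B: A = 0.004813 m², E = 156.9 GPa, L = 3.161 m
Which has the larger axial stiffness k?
Model: a uniform prismatic bar under axial load, so k = (A·E) / L (SI units).
  A: k = (0.002314 × (1.019 × 10¹¹)) / 4.32 = 5.458 × 10⁷ N/m = 54.58 MN/m
  B: k = (0.004813 × (1.569 × 10¹¹)) / 3.161 = 2.389 × 10⁸ N/m = 238.9 MN/m
238.9 MN/m > 54.58 MN/m, so B is larger.
Final answer: B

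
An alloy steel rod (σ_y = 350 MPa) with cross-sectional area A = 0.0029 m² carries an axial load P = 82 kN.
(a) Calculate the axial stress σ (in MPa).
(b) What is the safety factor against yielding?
(a) Axial stress σ = P/A. Convert P = 82 kN = 82000 N.
  σ = 82000 / 0.0029 = 2.828 × 10⁷ Pa = 28.28 MPa
(b) Safety factor SF = σ_y/σ = 350 / 28.28 = 12.38
Final answer: (a) σ = 28.28 MPa, (b) SF = 12.38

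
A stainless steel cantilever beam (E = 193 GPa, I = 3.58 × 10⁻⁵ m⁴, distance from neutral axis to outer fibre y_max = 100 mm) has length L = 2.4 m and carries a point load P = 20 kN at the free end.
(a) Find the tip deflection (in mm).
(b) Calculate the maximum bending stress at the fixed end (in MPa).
(a) Tip deflection of a cantilever with an end point load: δ = P·L^3 / (3·E·I). Convert P = 20 kN = 20000 N, E = 193 GPa = 1.93 × 10¹¹ Pa.
  δ = (20000 × 2.4^3) / (3 × (1.93 × 10¹¹) × (3.58 × 10⁻⁵)) = 0.01334 m = 13.34 mm
(b) Maximum bending moment at the fixed end: M = P·L = 20000 × 2.4 = 48000 N·m. Convert y_max = 100 mm = 0.1 m.
  σ = M·y_max / I = (48000 × 0.1) / (3.58 × 10⁻⁵) = 1.341 × 10⁸ Pa = 134.1 MPa
Final answer: (a) δ = 13.34 mm, (b) σ = 134.1 MPa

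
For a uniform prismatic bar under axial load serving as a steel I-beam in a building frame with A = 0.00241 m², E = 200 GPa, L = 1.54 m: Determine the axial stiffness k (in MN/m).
Model: a uniform prismatic bar under axial load, so k = (A·E) / L.
Convert to SI units:
  E = 200 GPa = 2 × 10¹¹ Pa
Substitute:
  k = (0.00241 × (2 × 10¹¹)) / 1.54
  k = 3.13 × 10⁸ N/m
Convert: k = 3.13 × 10⁸ N/m = 313 MN/m
Final answer: k = 313 MN/m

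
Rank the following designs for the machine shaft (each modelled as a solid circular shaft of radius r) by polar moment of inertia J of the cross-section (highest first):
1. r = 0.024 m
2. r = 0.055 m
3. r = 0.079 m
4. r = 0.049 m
Model: a solid circular shaft of radius r, so J = (π·r^4) / 2 (SI units).
  Case 1: J = (π × 0.024^4) / 2 = 5.212 × 10⁻⁷ m⁴
  Case 2: J = (π × 0.055^4) / 2 = 1.437 × 10⁻⁵ m⁴
  Case 3: J = (π × 0.079^4) / 2 = 6.118 × 10⁻⁵ m⁴
  Case 4: J = (π × 0.049^4) / 2 = 9.055 × 10⁻⁶ m⁴
Ordering: 6.118 × 10⁻⁵ m⁴ (case 3) > 1.437 × 10⁻⁵ m⁴ (case 2) > 9.055 × 10⁻⁶ m⁴ (case 4) > 5.212 × 10⁻⁷ m⁴ (case 1)
Final answer: 3, 2, 4, 1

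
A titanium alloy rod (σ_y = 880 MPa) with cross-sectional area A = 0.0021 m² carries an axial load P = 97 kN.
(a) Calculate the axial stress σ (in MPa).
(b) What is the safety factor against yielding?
(a) Axial stress σ = P/A. Convert P = 97 kN = 97000 N.
  σ = 97000 / 0.0021 = 4.619 × 10⁷ Pa = 46.19 MPa
(b) Safety factor SF = σ_y/σ = 880 / 46.19 = 19.05
Final answer: (a) σ = 46.19 MPa, (b) SF = 19.05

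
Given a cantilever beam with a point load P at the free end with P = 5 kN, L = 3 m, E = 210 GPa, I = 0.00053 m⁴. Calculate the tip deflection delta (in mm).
Model: a cantilever beam with a point load P at the free end, so delta = (P·L^3) / (3·E·I).
Convert to SI units:
  P = 5 kN = 5000 N
  E = 210 GPa = 2.1 × 10¹¹ Pa
Substitute:
  delta = (5000 × 3^3) / (3 × (2.1 × 10¹¹) × 0.00053)
  delta = 0.0004043 m
Convert: delta = 0.0004043 m = 0.4043 mm
Final answer: delta = 0.4043 mm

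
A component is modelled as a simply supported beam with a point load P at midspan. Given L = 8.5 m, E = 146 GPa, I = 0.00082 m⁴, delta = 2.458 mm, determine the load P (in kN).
Model: a simply supported beam with a point load P at midspan, so delta = (P·L^3) / (48·E·I).
Solve for P: P = (48·delta·E·I) / L^3.
Convert to SI units:
  E = 146 GPa = 1.46 × 10¹¹ Pa
  delta = 2.458 mm = 0.002458 m
Substitute:
  P = (48 × 0.002458 × (1.46 × 10¹¹) × 0.00082) / 8.5^3
  P = 23000 N
Convert: P = 23000 N = 23 kN
Final answer: P = 23 kN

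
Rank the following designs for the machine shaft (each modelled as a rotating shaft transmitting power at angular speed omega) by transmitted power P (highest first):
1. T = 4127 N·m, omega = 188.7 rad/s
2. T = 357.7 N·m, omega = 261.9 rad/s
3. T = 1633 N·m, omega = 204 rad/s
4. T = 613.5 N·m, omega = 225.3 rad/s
Model: a rotating shaft transmitting power at angular speed omega, so P = T·omega (SI units).
  Case 1: P = 4127 × 188.7 = 778800 W = 778.8 kW
  Case 2: P = 357.7 × 261.9 = 93680 W = 93.68 kW
  Case 3: P = 1633 × 204 = 333100 W = 333.1 kW
  Case 4: P = 613.5 × 225.3 = 138200 W = 138.2 kW
Ordering: 778.8 kW (case 1) > 333.1 kW (case 3) > 138.2 kW (case 4) > 93.68 kW (case 2)
Final answer: 1, 3, 4, 2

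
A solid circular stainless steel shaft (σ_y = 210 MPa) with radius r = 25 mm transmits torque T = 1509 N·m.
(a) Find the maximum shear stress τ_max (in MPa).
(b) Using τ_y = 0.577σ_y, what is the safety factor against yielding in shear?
(a) For a solid circular shaft, τ_max = T·r/J with J = π·r^4/2, i.e. τ_max = 2·T / (π·r^3). Convert r = 25 mm = 0.025 m.
  τ_max = (2 × 1509) / (π × 0.025^3) = 6.148 × 10⁷ Pa = 61.48 MPa
(b) τ_y = 0.577 × 210 = 121.17 MPa
  SF = τ_y/τ_max = 121.17 / 61.48 = 1.971
Final answer: (a) τ_max = 61.48 MPa, (b) SF = 1.971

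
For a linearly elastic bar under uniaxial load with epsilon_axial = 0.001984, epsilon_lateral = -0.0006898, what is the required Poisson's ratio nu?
Model: a linearly elastic bar under uniaxial load, so epsilon_lateral = -nu·epsilon_axial.
Solve for nu: nu = -epsilon_lateral / epsilon_axial.
Substitute:
  nu = -(-0.0006898) / 0.001984
  nu = 0.3477
Final answer: nu = 0.3477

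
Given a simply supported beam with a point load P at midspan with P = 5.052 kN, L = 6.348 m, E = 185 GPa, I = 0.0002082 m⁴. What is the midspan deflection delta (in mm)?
Model: a simply supported beam with a point load P at midspan, so delta = (P·L^3) / (48·E·I).
Convert to SI units:
  P = 5.052 kN = 5052 N
  E = 185 GPa = 1.85 × 10¹¹ Pa
Substitute:
  delta = (5052 × 6.348^3) / (48 × (1.85 × 10¹¹) × 0.0002082)
  delta = 0.000699 m
Convert: delta = 0.000699 m = 0.699 mm
Final answer: delta = 0.699 mm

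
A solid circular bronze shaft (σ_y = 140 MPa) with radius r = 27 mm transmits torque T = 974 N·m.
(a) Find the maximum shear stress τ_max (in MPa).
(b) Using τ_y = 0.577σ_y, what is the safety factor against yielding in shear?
(a) For a solid circular shaft, τ_max = T·r/J with J = π·r^4/2, i.e. τ_max = 2·T / (π·r^3). Convert r = 27 mm = 0.027 m.
  τ_max = (2 × 974) / (π × 0.027^3) = 3.15 × 10⁷ Pa = 31.5 MPa
(b) τ_y = 0.577 × 140 = 80.78 MPa
  SF = τ_y/τ_max = 80.78 / 31.5 = 2.564
Final answer: (a) τ_max = 31.5 MPa, (b) SF = 2.564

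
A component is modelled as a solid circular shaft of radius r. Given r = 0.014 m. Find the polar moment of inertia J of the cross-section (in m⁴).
Model: a solid circular shaft of radius r, so J = (π·r^4) / 2.
Substitute:
  J = (π × 0.014^4) / 2
  J = 6.034 × 10⁻⁸ m⁴
Final answer: J = 6.034 × 10⁻⁸ m⁴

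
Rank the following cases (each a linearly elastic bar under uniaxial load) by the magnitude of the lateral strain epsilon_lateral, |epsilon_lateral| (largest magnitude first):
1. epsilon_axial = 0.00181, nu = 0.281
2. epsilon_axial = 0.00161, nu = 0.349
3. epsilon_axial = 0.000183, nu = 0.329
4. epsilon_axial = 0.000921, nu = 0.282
Model: a linearly elastic bar under uniaxial load, so epsilon_lateral = -nu·epsilon_axial (SI units).
  Case 1: epsilon_lateral = -(0.281 × 0.00181) = -0.0005086
  Case 2: epsilon_lateral = -(0.349 × 0.00161) = -0.0005619
  Case 3: epsilon_lateral = -(0.329 × 0.000183) = -6.021 × 10⁻⁵
  Case 4: epsilon_lateral = -(0.282 × 0.000921) = -0.0002597
Ordering by |epsilon_lateral|: 0.0005619 (case 2) > 0.0005086 (case 1) > 0.0002597 (case 4) > 6.021 × 10⁻⁵ (case 3)
Final answer: 2, 1, 4, 3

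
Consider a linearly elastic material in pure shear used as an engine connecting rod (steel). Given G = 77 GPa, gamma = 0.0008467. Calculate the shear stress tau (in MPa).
Model: a linearly elastic material in pure shear, so tau = G·gamma.
Convert to SI units:
  G = 77 GPa = 7.7 × 10¹⁰ Pa
Substitute:
  tau = (7.7 × 10¹⁰) × 0.0008467
  tau = 6.52 × 10⁷ Pa
Convert: tau = 6.52 × 10⁷ Pa = 65.2 MPa
Final answer: tau = 65.2 MPa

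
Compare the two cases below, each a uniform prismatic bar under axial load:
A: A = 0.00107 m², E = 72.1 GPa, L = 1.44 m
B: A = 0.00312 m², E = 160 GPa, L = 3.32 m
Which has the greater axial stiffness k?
Model: a uniform prismatic bar under axial load, so k = (A·E) / L (SI units).
  A: k = (0.00107 × (7.21 × 10¹⁰)) / 1.44 = 5.357 × 10⁷ N/m = 53.57 MN/m
  B: k = (0.00312 × (1.6 × 10¹¹)) / 3.32 = 1.504 × 10⁸ N/m = 150.4 MN/m
150.4 MN/m > 53.57 MN/m, so B is larger.
Final answer: B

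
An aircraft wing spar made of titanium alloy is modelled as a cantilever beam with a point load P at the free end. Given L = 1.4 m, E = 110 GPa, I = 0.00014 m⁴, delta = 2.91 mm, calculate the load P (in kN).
Model: a cantilever beam with a point load P at the free end, so delta = (P·L^3) / (3·E·I).
Solve for P: P = (3·delta·E·I) / L^3.
Convert to SI units:
  E = 110 GPa = 1.1 × 10¹¹ Pa
  delta = 2.91 mm = 0.00291 m
Substitute:
  P = (3 × 0.00291 × (1.1 × 10¹¹) × 0.00014) / 1.4^3
  P = 48990 N
Convert: P = 48990 N = 48.99 kN
Final answer: P = 48.99 kN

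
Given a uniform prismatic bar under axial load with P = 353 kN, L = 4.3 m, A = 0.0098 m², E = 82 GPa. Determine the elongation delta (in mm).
Model: a uniform prismatic bar under axial load, so delta = (P·L) / (A·E).
Convert to SI units:
  P = 353 kN = 353000 N
  E = 82 GPa = 8.2 × 10¹⁰ Pa
Substitute:
  delta = (353000 × 4.3) / (0.0098 × (8.2 × 10¹⁰))
  delta = 0.001889 m
Convert: delta = 0.001889 m = 1.889 mm
Final answer: delta = 1.889 mm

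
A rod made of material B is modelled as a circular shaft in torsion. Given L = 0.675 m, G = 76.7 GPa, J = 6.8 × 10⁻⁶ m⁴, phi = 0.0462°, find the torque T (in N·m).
Model: a circular shaft in torsion, so phi = (T·L) / (G·J).
Solve for T: T = (phi·G·J) / L.
Convert to SI units:
  G = 76.7 GPa = 7.67 × 10¹⁰ Pa
  phi = 0.0462° = 0.0008063 rad
Substitute:
  T = (0.0008063 × (7.67 × 10¹⁰) × (6.8 × 10⁻⁶)) / 0.675
  T = 623 N·m
Final answer: T = 623 N·m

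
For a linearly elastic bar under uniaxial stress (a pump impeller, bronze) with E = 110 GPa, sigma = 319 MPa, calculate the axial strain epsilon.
Model: a linearly elastic bar under uniaxial stress, so sigma = E·epsilon.
Solve for epsilon: epsilon = sigma / E.
Convert to SI units:
  E = 110 GPa = 1.1 × 10¹¹ Pa
  sigma = 319 MPa = 3.19 × 10⁸ Pa
Substitute:
  epsilon = (3.19 × 10⁸) / (1.1 × 10¹¹)
  epsilon = 0.0029
Final answer: epsilon = 0.0029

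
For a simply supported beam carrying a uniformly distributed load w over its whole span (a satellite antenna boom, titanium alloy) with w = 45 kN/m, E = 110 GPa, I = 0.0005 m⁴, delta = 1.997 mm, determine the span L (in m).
Model: a simply supported beam carrying a uniformly distributed load w over its whole span, so delta = (5·w·L^4) / (384·E·I).
Solve for L: L = ((384·delta·E·I) / (5·w))^(1/4).
Convert to SI units:
  w = 45 kN/m = 45000 N/m
  E = 110 GPa = 1.1 × 10¹¹ Pa
  delta = 1.997 mm = 0.001997 m
Substitute:
  L = ((384 × 0.001997 × (1.1 × 10¹¹) × 0.0005) / (5 × 45000))^(1/4)
  L = 3.7 m
Final answer: L = 3.7 m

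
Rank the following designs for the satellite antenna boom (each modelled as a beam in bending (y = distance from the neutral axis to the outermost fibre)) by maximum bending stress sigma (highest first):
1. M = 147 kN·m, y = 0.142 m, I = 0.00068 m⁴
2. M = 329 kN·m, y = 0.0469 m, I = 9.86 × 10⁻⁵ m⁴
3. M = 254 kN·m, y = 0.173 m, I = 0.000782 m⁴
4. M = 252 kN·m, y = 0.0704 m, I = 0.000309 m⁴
Model: a beam in bending (y = distance from the neutral axis to the outermost fibre), so sigma = (M·y) / I (SI units).
  Case 1: sigma = (147000 × 0.142) / 0.00068 = 3.07 × 10⁷ Pa = 30.7 MPa
  Case 2: sigma = (329000 × 0.0469) / (9.86 × 10⁻⁵) = 1.565 × 10⁸ Pa = 156.5 MPa
  Case 3: sigma = (254000 × 0.173) / 0.000782 = 5.619 × 10⁷ Pa = 56.19 MPa
  Case 4: sigma = (252000 × 0.0704) / 0.000309 = 5.741 × 10⁷ Pa = 57.41 MPa
Ordering: 156.5 MPa (case 2) > 57.41 MPa (case 4) > 56.19 MPa (case 3) > 30.7 MPa (case 1)
Final answer: 2, 4, 3, 1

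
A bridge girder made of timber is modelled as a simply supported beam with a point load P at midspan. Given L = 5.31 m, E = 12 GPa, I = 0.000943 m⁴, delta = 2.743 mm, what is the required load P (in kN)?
Model: a simply supported beam with a point load P at midspan, so delta = (P·L^3) / (48·E·I).
Solve for P: P = (48·delta·E·I) / L^3.
Convert to SI units:
  E = 12 GPa = 1.2 × 10¹⁰ Pa
  delta = 2.743 mm = 0.002743 m
Substitute:
  P = (48 × 0.002743 × (1.2 × 10¹⁰) × 0.000943) / 5.31^3
  P = 9951 N
Convert: P = 9951 N = 9.951 kN
Final answer: P = 9.951 kN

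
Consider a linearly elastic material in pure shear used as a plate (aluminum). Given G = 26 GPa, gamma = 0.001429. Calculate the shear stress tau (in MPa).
Model: a linearly elastic material in pure shear, so tau = G·gamma.
Convert to SI units:
  G = 26 GPa = 2.6 × 10¹⁰ Pa
Substitute:
  tau = (2.6 × 10¹⁰) × 0.001429
  tau = 3.715 × 10⁷ Pa
Convert: tau = 3.715 × 10⁷ Pa = 37.15 MPa
Final answer: tau = 37.15 MPa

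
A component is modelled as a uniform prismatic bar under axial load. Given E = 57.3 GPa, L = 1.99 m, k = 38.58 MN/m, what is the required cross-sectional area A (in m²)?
Model: a uniform prismatic bar under axial load, so k = (A·E) / L.
Solve for A: A = (k·L) / E.
Convert to SI units:
  E = 57.3 GPa = 5.73 × 10¹⁰ Pa
  k = 38.58 MN/m = 3.858 × 10⁷ N/m
Substitute:
  A = ((3.858 × 10⁷) × 1.99) / (5.73 × 10¹⁰)
  A = 0.00134 m²
Final answer: A = 0.00134 m²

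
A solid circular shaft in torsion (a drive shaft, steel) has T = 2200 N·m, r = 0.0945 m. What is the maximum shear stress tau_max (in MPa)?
Model: a solid circular shaft in torsion, so tau_max = (2·T) / (π·r^3).
Substitute:
  tau_max = (2 × 2200) / (π × 0.0945^3)
  tau_max = 1.66 × 10⁶ Pa
Convert: tau_max = 1.66 × 10⁶ Pa = 1.66 MPa
Final answer: tau_max = 1.66 MPa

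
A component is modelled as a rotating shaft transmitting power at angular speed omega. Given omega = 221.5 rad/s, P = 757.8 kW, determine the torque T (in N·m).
Model: a rotating shaft transmitting power at angular speed omega, so P = T·omega.
Solve for T: T = P / omega.
Convert to SI units:
  P = 757.8 kW = 757800 W
Substitute:
  T = 757800 / 221.5
  T = 3421 N·m
Final answer: T = 3421 N·m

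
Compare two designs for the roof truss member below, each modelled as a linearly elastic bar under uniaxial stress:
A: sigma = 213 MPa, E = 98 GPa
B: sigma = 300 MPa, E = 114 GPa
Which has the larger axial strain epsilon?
Model: a linearly elastic bar under uniaxial stress, so epsilon = sigma / E (SI units).
  A: epsilon = (2.13 × 10⁸) / (9.8 × 10¹⁰) = 0.002173
  B: epsilon = (3 × 10⁸) / (1.14 × 10¹¹) = 0.002632
0.002632 > 0.002173, so B is larger.
Final answer: B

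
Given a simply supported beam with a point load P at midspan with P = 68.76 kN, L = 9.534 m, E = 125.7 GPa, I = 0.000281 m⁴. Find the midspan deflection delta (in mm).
Model: a simply supported beam with a point load P at midspan, so delta = (P·L^3) / (48·E·I).
Convert to SI units:
  P = 68.76 kN = 68760 N
  E = 125.7 GPa = 1.257 × 10¹¹ Pa
Substitute:
  delta = (68760 × 9.534^3) / (48 × (1.257 × 10¹¹) × 0.000281)
  delta = 0.03515 m
Convert: delta = 0.03515 m = 35.15 mm
Final answer: delta = 35.15 mm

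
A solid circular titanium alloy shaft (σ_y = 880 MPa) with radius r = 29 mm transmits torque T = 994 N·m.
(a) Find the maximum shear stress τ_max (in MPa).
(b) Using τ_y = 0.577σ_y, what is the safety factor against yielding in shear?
(a) For a solid circular shaft, τ_max = T·r/J with J = π·r^4/2, i.e. τ_max = 2·T / (π·r^3). Convert r = 29 mm = 0.029 m.
  τ_max = (2 × 994) / (π × 0.029^3) = 2.595 × 10⁷ Pa = 25.95 MPa
(b) τ_y = 0.577 × 880 = 507.76 MPa
  SF = τ_y/τ_max = 507.76 / 25.95 = 19.57
Final answer: (a) τ_max = 25.95 MPa, (b) SF = 19.57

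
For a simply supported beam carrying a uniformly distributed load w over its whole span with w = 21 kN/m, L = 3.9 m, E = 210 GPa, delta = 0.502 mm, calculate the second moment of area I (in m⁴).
Model: a simply supported beam carrying a uniformly distributed load w over its whole span, so delta = (5·w·L^4) / (384·E·I).
Solve for I: I = (5·w·L^4) / (384·delta·E).
Convert to SI units:
  w = 21 kN/m = 21000 N/m
  E = 210 GPa = 2.1 × 10¹¹ Pa
  delta = 0.502 mm = 0.000502 m
Substitute:
  I = (5 × 21000 × 3.9^4) / (384 × 0.000502 × (2.1 × 10¹¹))
  I = 0.0006001 m⁴
Final answer: I = 0.0006001 m⁴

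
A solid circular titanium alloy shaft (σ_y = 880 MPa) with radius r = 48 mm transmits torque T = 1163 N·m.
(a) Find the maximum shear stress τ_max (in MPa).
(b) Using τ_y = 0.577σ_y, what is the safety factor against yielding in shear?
(a) For a solid circular shaft, τ_max = T·r/J with J = π·r^4/2, i.e. τ_max = 2·T / (π·r^3). Convert r = 48 mm = 0.048 m.
  τ_max = (2 × 1163) / (π × 0.048^3) = 6.695 × 10⁶ Pa = 6.695 MPa
(b) τ_y = 0.577 × 880 = 507.76 MPa
  SF = τ_y/τ_max = 507.76 / 6.695 = 75.84
Final answer: (a) τ_max = 6.695 MPa, (b) SF = 75.84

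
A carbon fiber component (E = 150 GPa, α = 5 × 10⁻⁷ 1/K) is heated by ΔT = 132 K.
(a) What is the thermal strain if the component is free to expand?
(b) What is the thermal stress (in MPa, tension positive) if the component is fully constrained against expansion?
(a) Free thermal strain ε_th = α·ΔT = (5 × 10⁻⁷) × 132 = 6.6 × 10⁻⁵
(b) Fully constrained, the expansion is suppressed, so σ = -E·α·ΔT. Convert E = 150 GPa = 1.5 × 10¹¹ Pa.
  σ = -(1.5 × 10¹¹) × (5 × 10⁻⁷) × 132 = -9.9 × 10⁶ Pa = -9.9 MPa (compressive)
Final answer: (a) ε_th = 6.6 × 10⁻⁵, (b) σ = -9.9 MPa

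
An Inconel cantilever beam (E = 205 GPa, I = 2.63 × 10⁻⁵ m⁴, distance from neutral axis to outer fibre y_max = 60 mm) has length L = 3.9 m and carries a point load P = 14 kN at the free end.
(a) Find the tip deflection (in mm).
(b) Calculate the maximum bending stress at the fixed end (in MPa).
(a) Tip deflection of a cantilever with an end point load: δ = P·L^3 / (3·E·I). Convert P = 14 kN = 14000 N, E = 205 GPa = 2.05 × 10¹¹ Pa.
  δ = (14000 × 3.9^3) / (3 × (2.05 × 10¹¹) × (2.63 × 10⁻⁵)) = 0.05134 m = 51.34 mm
(b) Maximum bending moment at the fixed end: M = P·L = 14000 × 3.9 = 54600 N·m. Convert y_max = 60 mm = 0.06 m.
  σ = M·y_max / I = (54600 × 0.06) / (2.63 × 10⁻⁵) = 1.246 × 10⁸ Pa = 124.6 MPa
Final answer: (a) δ = 51.34 mm, (b) σ = 124.6 MPa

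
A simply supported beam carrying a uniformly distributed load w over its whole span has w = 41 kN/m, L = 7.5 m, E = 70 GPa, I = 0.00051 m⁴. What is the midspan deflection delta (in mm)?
Model: a simply supported beam carrying a uniformly distributed load w over its whole span, so delta = (5·w·L^4) / (384·E·I).
Convert to SI units:
  w = 41 kN/m = 41000 N/m
  E = 70 GPa = 7 × 10¹⁰ Pa
Substitute:
  delta = (5 × 41000 × 7.5^4) / (384 × (7 × 10¹⁰) × 0.00051)
  delta = 0.04732 m
Convert: delta = 0.04732 m = 47.32 mm
Final answer: delta = 47.32 mm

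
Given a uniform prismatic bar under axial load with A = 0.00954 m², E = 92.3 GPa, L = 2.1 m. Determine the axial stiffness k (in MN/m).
Model: a uniform prismatic bar under axial load, so k = (A·E) / L.
Convert to SI units:
  E = 92.3 GPa = 9.23 × 10¹⁰ Pa
Substitute:
  k = (0.00954 × (9.23 × 10¹⁰)) / 2.1
  k = 4.193 × 10⁸ N/m
Convert: k = 4.193 × 10⁸ N/m = 419.3 MN/m
Final answer: k = 419.3 MN/m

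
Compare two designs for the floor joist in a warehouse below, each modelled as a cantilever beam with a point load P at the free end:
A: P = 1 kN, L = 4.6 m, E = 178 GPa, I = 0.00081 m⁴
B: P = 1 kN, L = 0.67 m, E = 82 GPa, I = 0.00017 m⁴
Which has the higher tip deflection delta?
Model: a cantilever beam with a point load P at the free end, so delta = (P·L^3) / (3·E·I) (SI units).
  A: delta = (1000 × 4.6^3) / (3 × (1.78 × 10¹¹) × 0.00081) = 0.000225 m = 0.225 mm
  B: delta = (1000 × 0.67^3) / (3 × (8.2 × 10¹⁰) × 0.00017) = 7.192 × 10⁻⁶ m = 0.007192 mm
0.225 mm > 0.007192 mm, so A is larger.
Final answer: A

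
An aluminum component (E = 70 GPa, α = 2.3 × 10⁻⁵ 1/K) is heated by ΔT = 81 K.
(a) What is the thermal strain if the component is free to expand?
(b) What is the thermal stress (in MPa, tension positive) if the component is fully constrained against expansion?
(a) Free thermal strain ε_th = α·ΔT = (2.3 × 10⁻⁵) × 81 = 0.001863
(b) Fully constrained, the expansion is suppressed, so σ = -E·α·ΔT. Convert E = 70 GPa = 7 × 10¹⁰ Pa.
  σ = -(7 × 10¹⁰) × (2.3 × 10⁻⁵) × 81 = -1.304 × 10⁸ Pa = -130.4 MPa (compressive)
Final answer: (a) ε_th = 0.001863, (b) σ = -130.4 MPa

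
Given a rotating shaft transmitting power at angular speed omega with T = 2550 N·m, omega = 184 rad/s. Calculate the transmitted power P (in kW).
Model: a rotating shaft transmitting power at angular speed omega, so P = T·omega.
Substitute:
  P = 2550 × 184
  P = 469200 W
Convert: P = 469200 W = 469.2 kW
Final answer: P = 469.2 kW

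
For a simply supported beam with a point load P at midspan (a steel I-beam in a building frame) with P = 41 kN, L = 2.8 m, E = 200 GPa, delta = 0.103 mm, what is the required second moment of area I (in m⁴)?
Model: a simply supported beam with a point load P at midspan, so delta = (P·L^3) / (48·E·I).
Solve for I: I = (P·L^3) / (48·delta·E).
Convert to SI units:
  P = 41 kN = 41000 N
  E = 200 GPa = 2 × 10¹¹ Pa
  delta = 0.103 mm = 0.000103 m
Substitute:
  I = (41000 × 2.8^3) / (48 × 0.000103 × (2 × 10¹¹))
  I = 0.0009102 m⁴
Final answer: I = 0.0009102 m⁴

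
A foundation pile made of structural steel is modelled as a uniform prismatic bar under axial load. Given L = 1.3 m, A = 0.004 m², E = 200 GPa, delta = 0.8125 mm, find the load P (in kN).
Model: a uniform prismatic bar under axial load, so delta = (P·L) / (A·E).
Solve for P: P = (delta·A·E) / L.
Convert to SI units:
  E = 200 GPa = 2 × 10¹¹ Pa
  delta = 0.8125 mm = 0.0008125 m
Substitute:
  P = (0.0008125 × 0.004 × (2 × 10¹¹)) / 1.3
  P = 500000 N
Convert: P = 500000 N = 500 kN
Final answer: P = 500 kN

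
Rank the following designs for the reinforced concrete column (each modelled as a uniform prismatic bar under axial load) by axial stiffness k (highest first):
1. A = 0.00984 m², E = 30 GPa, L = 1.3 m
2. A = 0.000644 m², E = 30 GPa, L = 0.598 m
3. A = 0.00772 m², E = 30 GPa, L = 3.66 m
Model: a uniform prismatic bar under axial load, so k = (A·E) / L (SI units).
  Case 1: k = (0.00984 × (3 × 10¹⁰)) / 1.3 = 2.271 × 10⁸ N/m = 227.1 MN/m
  Case 2: k = (0.000644 × (3 × 10¹⁰)) / 0.598 = 3.231 × 10⁷ N/m = 32.31 MN/m
  Case 3: k = (0.00772 × (3 × 10¹⁰)) / 3.66 = 6.328 × 10⁷ N/m = 63.28 MN/m
Ordering: 227.1 MN/m (case 1) > 63.28 MN/m (case 3) > 32.31 MN/m (case 2)
Final answer: 1, 3, 2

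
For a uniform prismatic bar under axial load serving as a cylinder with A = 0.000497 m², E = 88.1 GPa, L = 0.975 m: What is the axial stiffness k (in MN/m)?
Model: a uniform prismatic bar under axial load, so k = (A·E) / L.
Convert to SI units:
  E = 88.1 GPa = 8.81 × 10¹⁰ Pa
Substitute:
  k = (0.000497 × (8.81 × 10¹⁰)) / 0.975
  k = 4.491 × 10⁷ N/m
Convert: k = 4.491 × 10⁷ N/m = 44.91 MN/m
Final answer: k = 44.91 MN/m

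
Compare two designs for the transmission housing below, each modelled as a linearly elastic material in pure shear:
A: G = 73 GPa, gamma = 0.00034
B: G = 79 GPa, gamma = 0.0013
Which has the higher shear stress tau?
Model: a linearly elastic material in pure shear, so tau = G·gamma (SI units).
  A: tau = (7.3 × 10¹⁰) × 0.00034 = 2.482 × 10⁷ Pa = 24.82 MPa
  B: tau = (7.9 × 10¹⁰) × 0.0013 = 1.027 × 10⁸ Pa = 102.7 MPa
102.7 MPa > 24.82 MPa, so B is larger.
Final answer: B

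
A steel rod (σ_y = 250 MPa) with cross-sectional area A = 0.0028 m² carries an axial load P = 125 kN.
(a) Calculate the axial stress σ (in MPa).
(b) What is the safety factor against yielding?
(a) Axial stress σ = P/A. Convert P = 125 kN = 125000 N.
  σ = 125000 / 0.0028 = 4.464 × 10⁷ Pa = 44.64 MPa
(b) Safety factor SF = σ_y/σ = 250 / 44.64 = 5.6
Final answer: (a) σ = 44.64 MPa, (b) SF = 5.6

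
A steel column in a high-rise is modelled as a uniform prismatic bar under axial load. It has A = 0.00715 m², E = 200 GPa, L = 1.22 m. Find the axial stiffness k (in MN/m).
Model: a uniform prismatic bar under axial load, so k = (A·E) / L.
Convert to SI units:
  E = 200 GPa = 2 × 10¹¹ Pa
Substitute:
  k = (0.00715 × (2 × 10¹¹)) / 1.22
  k = 1.172 × 10⁹ N/m
Convert: k = 1.172 × 10⁹ N/m = 1172 MN/m
Final answer: k = 1172 MN/m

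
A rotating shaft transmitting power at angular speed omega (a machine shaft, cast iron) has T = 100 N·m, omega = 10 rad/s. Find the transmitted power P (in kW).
Model: a rotating shaft transmitting power at angular speed omega, so P = T·omega.
Substitute:
  P = 100 × 10
  P = 1000 W
Convert: P = 1000 W = 1 kW
Final answer: P = 1 kW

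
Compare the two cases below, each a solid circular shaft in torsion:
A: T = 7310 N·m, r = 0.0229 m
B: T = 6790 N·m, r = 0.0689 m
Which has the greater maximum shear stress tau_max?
Model: a solid circular shaft in torsion, so tau_max = (2·T) / (π·r^3) (SI units).
  A: tau_max = (2 × 7310) / (π × 0.0229^3) = 3.875 × 10⁸ Pa = 387.5 MPa
  B: tau_max = (2 × 6790) / (π × 0.0689^3) = 1.322 × 10⁷ Pa = 13.22 MPa
387.5 MPa > 13.22 MPa, so A is larger.
Final answer: A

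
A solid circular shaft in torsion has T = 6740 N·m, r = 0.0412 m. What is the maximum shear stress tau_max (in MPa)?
Model: a solid circular shaft in torsion, so tau_max = (2·T) / (π·r^3).
Substitute:
  tau_max = (2 × 6740) / (π × 0.0412^3)
  tau_max = 6.135 × 10⁷ Pa
Convert: tau_max = 6.135 × 10⁷ Pa = 61.35 MPa
Final answer: tau_max = 61.35 MPa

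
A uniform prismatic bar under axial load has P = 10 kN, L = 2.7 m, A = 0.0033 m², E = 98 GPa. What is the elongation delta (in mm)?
Model: a uniform prismatic bar under axial load, so delta = (P·L) / (A·E).
Convert to SI units:
  P = 10 kN = 10000 N
  E = 98 GPa = 9.8 × 10¹⁰ Pa
Substitute:
  delta = (10000 × 2.7) / (0.0033 × (9.8 × 10¹⁰))
  delta = 8.349 × 10⁻⁵ m
Convert: delta = 8.349 × 10⁻⁵ m = 0.08349 mm
Final answer: delta = 0.08349 mm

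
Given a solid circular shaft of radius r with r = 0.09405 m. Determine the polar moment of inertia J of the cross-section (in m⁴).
Model: a solid circular shaft of radius r, so J = (π·r^4) / 2.
Substitute:
  J = (π × 0.09405^4) / 2
  J = 0.0001229 m⁴
Final answer: J = 0.0001229 m⁴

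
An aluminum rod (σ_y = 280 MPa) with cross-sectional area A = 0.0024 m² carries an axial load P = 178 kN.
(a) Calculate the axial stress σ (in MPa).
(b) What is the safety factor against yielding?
(a) Axial stress σ = P/A. Convert P = 178 kN = 178000 N.
  σ = 178000 / 0.0024 = 7.417 × 10⁷ Pa = 74.17 MPa
(b) Safety factor SF = σ_y/σ = 280 / 74.17 = 3.775
Final answer: (a) σ = 74.17 MPa, (b) SF = 3.775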